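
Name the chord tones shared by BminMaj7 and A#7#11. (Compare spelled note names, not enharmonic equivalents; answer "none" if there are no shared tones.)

A#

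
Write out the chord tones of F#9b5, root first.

F# – A# – C – E – G#

F#9b5: dominant ninth flat five on F#.
Root: F#
Major 3rd (3rd): A#
Diminished 5th (5th): C
Minor 7th (7th): E
Major 9th (9th): G#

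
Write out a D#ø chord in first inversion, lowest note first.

D#ø = D#–F#–A–C#; first inversion → third (F#) lowest.

F#, A, C#, D#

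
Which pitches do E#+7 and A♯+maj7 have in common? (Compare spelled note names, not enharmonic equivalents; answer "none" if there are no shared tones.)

E#+7: E♯ G𝄪 B𝄪 D♯
A♯+maj7: A♯ C𝄪 E𝄪 G𝄪
Common to both → G𝄪.

G𝄪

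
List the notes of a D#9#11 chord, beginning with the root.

D#9#11 is a dominant ninth sharp eleven built on D#.
root → D#
3rd (major 3rd) → F##
5th (perfect 5th) → A#
7th (minor 7th) → C#
9th (major 9th) → E#
11th (augmented 11th) → G##

D#, F##, A#, C#, E#, G##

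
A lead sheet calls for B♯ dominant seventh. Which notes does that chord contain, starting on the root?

Root B-sharp, quality dominant seventh:
B-sharp — root
D-double-sharp — major 3rd
F-double-sharp — perfect 5th
A-sharp — minor 7th

B-sharp, D-double-sharp, F-double-sharp, A-sharp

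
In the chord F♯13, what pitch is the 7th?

E

F♯13 is built on F♯; its 7th is a minor 7th above the root.
A seventh above F uses the letter E, and the minor 7th above F♯ is E.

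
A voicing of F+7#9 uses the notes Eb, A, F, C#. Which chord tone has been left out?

The full F+7#9 chord is F, A, C#, Eb, G#.
Comparing with the voicing, the augmented 9th (9th) — G# — is absent.

G#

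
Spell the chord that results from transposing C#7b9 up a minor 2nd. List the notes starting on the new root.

A minor 2nd up from C# is D, so the new chord is D dominant seventh flat nine.
- root: D
- major 3rd: F#
- perfect 5th: A
- minor 7th: C
- minor 9th: Eb

D – F# – A – C – Eb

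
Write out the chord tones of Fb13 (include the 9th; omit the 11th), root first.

Fb13: dominant thirteenth on Fb.
Fb — root
Ab — major 3rd
Cb — perfect 5th
Ebb — minor 7th
Gb — major 9th
Db — major 13th

Fb  Ab  Cb  Ebb  Gb  Db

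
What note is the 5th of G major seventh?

D

G major seventh is built on G; its 5th is a perfect 5th above the root.
A fifth above G uses the letter D, and the perfect 5th above G is D.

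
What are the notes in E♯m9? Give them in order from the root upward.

E#, G#, B#, D#, F##

E♯m9: minor ninth on E#.
- root: E#
- minor 3rd: G#
- perfect 5th: B#
- minor 7th: D#
- major 9th: F##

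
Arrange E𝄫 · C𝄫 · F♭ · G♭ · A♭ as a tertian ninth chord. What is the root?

F♭

Stacking in thirds gives F♭ – A♭ – C𝄫 – E𝄫 – G♭, so F♭ is the root — F♭ dominant ninth flat five.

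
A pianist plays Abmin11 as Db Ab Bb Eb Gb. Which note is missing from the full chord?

The full Abmin11 chord is Ab, Cb, Eb, Gb, Bb, Db.
Comparing with the voicing, the minor 3rd (3rd) — Cb — is absent.

Cb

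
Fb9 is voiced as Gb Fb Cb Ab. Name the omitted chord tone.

Fb9 = Fb, Ab, Cb, Ebb, Gb. The voicing lacks the 7th (minor 7th), Ebb.

Ebb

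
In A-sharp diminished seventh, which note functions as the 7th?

A-sharp diminished seventh is built on A♯; its 7th is a diminished 7th above the root.
A seventh above A uses the letter G, and the diminished 7th above A♯ is G.

G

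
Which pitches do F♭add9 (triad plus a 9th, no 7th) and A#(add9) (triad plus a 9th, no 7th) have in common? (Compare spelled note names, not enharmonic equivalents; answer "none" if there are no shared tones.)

none

F♭add9: Fb Ab Cb Gb
A#(add9): A# C## E# B#
Common to both → none.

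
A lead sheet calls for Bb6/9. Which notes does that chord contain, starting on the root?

Root Bb, quality six-nine:
root → Bb
3rd (major 3rd) → D
5th (perfect 5th) → F
6th (major 6th) → G
9th (major 9th) → C

Bb D F G C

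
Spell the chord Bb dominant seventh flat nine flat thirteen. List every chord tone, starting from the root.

Root B-flat, quality dominant seventh flat nine flat thirteen:
root → B-flat
3rd (major 3rd) → D
5th (perfect 5th) → F
7th (minor 7th) → A-flat
9th (minor 9th) → C-flat
13th (minor 13th) → G-flat

B-flat  D  F  A-flat  C-flat  G-flat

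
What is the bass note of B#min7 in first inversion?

D#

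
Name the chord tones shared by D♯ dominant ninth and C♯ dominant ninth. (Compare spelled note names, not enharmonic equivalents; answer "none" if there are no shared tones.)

D-sharp, C-sharp, E-sharp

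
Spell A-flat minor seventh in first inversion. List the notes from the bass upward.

A-flat minor seventh = Ab–Cb–Eb–Gb; first inversion → third (Cb) lowest.

Cb – Eb – Gb – Ab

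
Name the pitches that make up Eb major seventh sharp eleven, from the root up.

Root E-flat, quality major seventh sharp eleven:
E-flat — root
G — major 3rd
B-flat — perfect 5th
D — major 7th
A — augmented 11th

E-flat  G  B-flat  D  A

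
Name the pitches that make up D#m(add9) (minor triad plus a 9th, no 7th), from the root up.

Root D#, quality minor added-ninth:
D# — root
F# — minor 3rd
A# — perfect 5th
E# — major 9th

D#  F#  A#  E#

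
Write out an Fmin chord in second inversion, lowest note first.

In root position, Fmin is F–Ab–C.
Second inversion puts the fifth (C) in the bass.

C F Ab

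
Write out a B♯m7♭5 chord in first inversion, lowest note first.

D# – F# – A# – B#

B♯m7♭5 = B#–D#–F#–A#; first inversion → third (D#) lowest.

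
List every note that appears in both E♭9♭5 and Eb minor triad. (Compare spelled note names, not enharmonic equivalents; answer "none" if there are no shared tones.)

E♭9♭5: Eb G Bbb Db F
Eb minor triad: Eb Gb Bb
Common to both → Eb.

Eb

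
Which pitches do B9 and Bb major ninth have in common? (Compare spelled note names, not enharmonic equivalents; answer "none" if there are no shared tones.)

B9: B D♯ F♯ A C♯
Bb major ninth: B♭ D F A C
Common to both → A.

A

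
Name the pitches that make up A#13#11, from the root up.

Root A#, quality dominant thirteenth sharp eleven:
Root: A#
Major 3rd (3rd): C##
Perfect 5th (5th): E#
Minor 7th (7th): G#
Major 9th (9th): B#
Augmented 11th (11th): D##
Major 13th (13th): F##

A#  C##  E#  G#  B#  D##  F##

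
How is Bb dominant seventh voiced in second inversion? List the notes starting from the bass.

F Ab Bb D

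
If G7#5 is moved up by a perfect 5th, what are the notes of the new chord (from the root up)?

D, F#, A#, C

G up a perfect 5th → D. New chord: D augmented seventh.
Root: D
Major 3rd (3rd): F#
Augmented 5th (5th): A#
Minor 7th (7th): C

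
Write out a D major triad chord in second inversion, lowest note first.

D major triad = D–F#–A; second inversion → fifth (A) lowest.

A  D  F#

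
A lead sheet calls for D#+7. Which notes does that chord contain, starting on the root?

D# – F## – A## – C#

D#+7: augmented seventh on D#.
- root: D#
- major 3rd: F##
- augmented 5th: A##
- minor 7th: C#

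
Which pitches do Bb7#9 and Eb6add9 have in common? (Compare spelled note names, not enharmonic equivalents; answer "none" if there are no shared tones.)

Bb7#9: Bb D F Ab C#
Eb6add9: Eb G Bb C F
Common to both → Bb, F.

Bb, F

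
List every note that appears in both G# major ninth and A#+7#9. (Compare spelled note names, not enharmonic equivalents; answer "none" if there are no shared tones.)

G# major ninth: G# B# D# F## A#
A#+7#9: A# C## E## G# B##
Common to both → G#, A#.

G#, A#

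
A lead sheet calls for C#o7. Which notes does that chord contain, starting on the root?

C#  E  G  Bb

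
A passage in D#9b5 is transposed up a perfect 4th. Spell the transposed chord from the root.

Transposed root: D♯ → G♯ (perfect 4th up). So we spell G♯ dominant ninth flat five:
Root: G♯
Major 3rd (3rd): B♯
Diminished 5th (5th): D
Minor 7th (7th): F♯
Major 9th (9th): A♯

G♯, B♯, D, F♯, A♯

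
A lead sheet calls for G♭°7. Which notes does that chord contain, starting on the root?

Root Gb, quality diminished seventh:
root → Gb
3rd (minor 3rd) → Bbb
5th (diminished 5th) → Dbb
7th (diminished 7th) → Fbb

Gb  Bbb  Dbb  Fbb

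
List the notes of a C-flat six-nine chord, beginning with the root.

C-flat six-nine: six-nine on Cb.
- root: Cb
- major 3rd: Eb
- perfect 5th: Gb
- major 6th: Ab
- major 9th: Db

Cb  Eb  Gb  Ab  Db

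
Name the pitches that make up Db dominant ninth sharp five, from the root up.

Root D-flat, quality dominant ninth sharp five:
- root: D-flat
- major 3rd: F
- augmented 5th: A
- minor 7th: C-flat
- major 9th: E-flat

D-flat F A C-flat E-flat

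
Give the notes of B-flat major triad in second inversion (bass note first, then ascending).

F, B-flat, D

In root position, B-flat major triad is B-flat–D–F.
Second inversion puts the fifth (F) in the bass.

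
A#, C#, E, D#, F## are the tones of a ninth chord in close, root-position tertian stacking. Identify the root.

D#

Arranged so that each adjacent pair is a third by letter name: D# – F## – A# – C# – E.
The bottom of that stack, D#, is the root (this is D# dominant seventh flat nine).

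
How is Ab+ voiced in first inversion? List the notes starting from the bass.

C – E – Ab

Ab+ = Ab–C–E; first inversion → third (C) lowest.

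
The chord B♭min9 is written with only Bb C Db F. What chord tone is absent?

Ab

The full B♭min9 chord is Bb, Db, F, Ab, C.
Comparing with the voicing, the minor 7th (7th) — Ab — is absent.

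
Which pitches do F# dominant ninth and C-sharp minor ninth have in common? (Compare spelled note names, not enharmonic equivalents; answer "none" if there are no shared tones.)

C-sharp, E, G-sharp

F# dominant ninth: F-sharp A-sharp C-sharp E G-sharp
C-sharp minor ninth: C-sharp E G-sharp B D-sharp
Common to both → C-sharp, E, G-sharp.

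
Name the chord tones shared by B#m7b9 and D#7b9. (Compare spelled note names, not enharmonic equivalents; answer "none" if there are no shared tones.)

B#m7b9 = B#, D#, F##, A#, C#.
D#7b9 = D#, F##, A#, C#, E.
Shared: D#, F##, A#, C#.

D# – F## – A# – C#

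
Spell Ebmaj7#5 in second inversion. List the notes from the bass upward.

B  D  Eb  G

Ebmaj7#5 = Eb–G–B–D; second inversion → fifth (B) lowest.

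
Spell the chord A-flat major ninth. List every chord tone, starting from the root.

Ab, C, Eb, G, Bb

A-flat major ninth: major ninth on Ab.
Root: Ab
Major 3rd (3rd): C
Perfect 5th (5th): Eb
Major 7th (7th): G
Major 9th (9th): Bb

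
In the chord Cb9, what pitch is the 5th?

G♭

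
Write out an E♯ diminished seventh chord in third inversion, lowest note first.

D  E#  G#  B

In root position, E♯ diminished seventh is E#–G#–B–D.
Third inversion puts the seventh (D) in the bass.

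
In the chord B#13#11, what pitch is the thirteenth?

G##

Root of B#13#11 = B#. The 13th is a major 13th: B# up a major 13th → G##.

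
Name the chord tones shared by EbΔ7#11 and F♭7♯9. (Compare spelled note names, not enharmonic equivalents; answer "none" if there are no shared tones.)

EbΔ7#11 = Eb, G, Bb, D, A.
F♭7♯9 = Fb, Ab, Cb, Ebb, G.
Shared: G.

G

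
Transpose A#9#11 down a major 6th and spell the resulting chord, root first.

C#  E#  G#  B  D#  F##

Transposed root: A# → C# (major 6th down). So we spell C# dominant ninth sharp eleven:
Root: C#
Major 3rd (3rd): E#
Perfect 5th (5th): G#
Minor 7th (7th): B
Major 9th (9th): D#
Augmented 11th (11th): F##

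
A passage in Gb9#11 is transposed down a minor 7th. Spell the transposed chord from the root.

Ab  C  Eb  Gb  Bb  D

Transposed root: Gb → Ab (minor 7th down). So we spell Ab dominant ninth sharp eleven:
Ab — root
C — major 3rd
Eb — perfect 5th
Gb — minor 7th
Bb — major 9th
D — augmented 11th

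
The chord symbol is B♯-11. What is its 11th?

Root of B♯-11 = B#. The 11th is a perfect 11th: B# up a perfect 11th → E#.

E#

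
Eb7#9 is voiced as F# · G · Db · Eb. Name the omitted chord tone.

Bb

Eb7#9 = Eb, G, Bb, Db, F#. The voicing lacks the 5th (perfect 5th), Bb.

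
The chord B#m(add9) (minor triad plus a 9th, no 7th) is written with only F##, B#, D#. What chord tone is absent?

C##

The full B#m(add9) chord is B#, D#, F##, C##.
Comparing with the voicing, the major 9th (9th) — C## — is absent.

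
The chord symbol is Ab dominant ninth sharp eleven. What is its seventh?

Ab dominant ninth sharp eleven is built on A-flat; its 7th is a minor 7th above the root.
A seventh above A uses the letter G, and the minor 7th above A-flat is G-flat.

G-flat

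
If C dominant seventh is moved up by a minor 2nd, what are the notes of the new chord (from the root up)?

Db  F  Ab  Cb

C up a minor 2nd → Db. New chord: Db dominant seventh.
root → Db
3rd (major 3rd) → F
5th (perfect 5th) → Ab
7th (minor 7th) → Cb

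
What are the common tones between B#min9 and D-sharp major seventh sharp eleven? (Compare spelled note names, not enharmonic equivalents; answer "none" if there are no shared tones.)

D♯  F𝄪  A♯  C𝄪

B#min9: B♯ D♯ F𝄪 A♯ C𝄪
D-sharp major seventh sharp eleven: D♯ F𝄪 A♯ C𝄪 G𝄪
Common to both → D♯, F𝄪, A♯, C𝄪.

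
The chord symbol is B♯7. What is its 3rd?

D𝄪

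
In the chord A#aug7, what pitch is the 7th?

G#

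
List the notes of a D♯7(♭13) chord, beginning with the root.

D#, F##, A#, C#, B

D♯7(♭13): dominant seventh flat thirteen on D#.
- root: D#
- major 3rd: F##
- perfect 5th: A#
- minor 7th: C#
- minor 13th: B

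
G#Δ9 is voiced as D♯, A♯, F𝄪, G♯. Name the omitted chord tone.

The full G#Δ9 chord is G♯, B♯, D♯, F𝄪, A♯.
Comparing with the voicing, the major 3rd (3rd) — B♯ — is absent.

B♯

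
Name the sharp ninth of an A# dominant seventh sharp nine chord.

B-double-sharp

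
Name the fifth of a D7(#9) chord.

A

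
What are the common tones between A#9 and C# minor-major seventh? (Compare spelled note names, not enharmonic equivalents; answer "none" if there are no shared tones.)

A#9 = A♯, C𝄪, E♯, G♯, B♯.
C# minor-major seventh = C♯, E, G♯, B♯.
Shared: G♯, B♯.

G♯ B♯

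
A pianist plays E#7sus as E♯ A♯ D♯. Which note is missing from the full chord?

The full E#7sus chord is E♯, A♯, B♯, D♯.
Comparing with the voicing, the perfect 5th (5th) — B♯ — is absent.

B♯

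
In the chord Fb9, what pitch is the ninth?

G♭

Root of Fb9 = F♭. The 9th is a major 9th: F♭ up a major 9th → G♭.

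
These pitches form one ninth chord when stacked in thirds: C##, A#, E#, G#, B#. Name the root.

A#

Arranged so that each adjacent pair is a third by letter name: A# – C## – E# – G# – B#.
The bottom of that stack, A#, is the root (this is A# dominant ninth).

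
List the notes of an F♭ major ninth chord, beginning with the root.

Fb  Ab  Cb  Eb  Gb

F♭ major ninth is a major ninth built on Fb.
- root: Fb
- major 3rd: Ab
- perfect 5th: Cb
- major 7th: Eb
- major 9th: Gb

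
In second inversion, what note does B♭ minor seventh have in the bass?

B♭ minor seventh in root position is Bb–Db–F–Ab.
Second inversion places the fifth in the bass, which is F.

F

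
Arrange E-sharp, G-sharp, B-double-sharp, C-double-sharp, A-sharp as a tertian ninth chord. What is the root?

A-sharp

Stacking in thirds gives A-sharp – C-double-sharp – E-sharp – G-sharp – B-double-sharp, so A-sharp is the root — A-sharp dominant seventh sharp nine.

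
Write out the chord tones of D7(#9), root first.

D7(#9) is a dominant seventh sharp nine built on D.
Root: D
Major 3rd (3rd): F#
Perfect 5th (5th): A
Minor 7th (7th): C
Augmented 9th (9th): E#

D, F#, A, C, E#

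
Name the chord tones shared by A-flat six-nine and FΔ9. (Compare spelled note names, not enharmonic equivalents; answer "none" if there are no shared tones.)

A-flat six-nine: Ab C Eb F Bb
FΔ9: F A C E G
Common to both → C, F.

C  F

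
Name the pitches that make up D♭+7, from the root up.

D♭+7: augmented seventh on Db.
Db — root
F — major 3rd
A — augmented 5th
Cb — minor 7th

Db – F – A – Cb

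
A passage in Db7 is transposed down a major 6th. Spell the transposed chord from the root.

Transposed root: Db → Fb (major 6th down). So we spell Fb dominant seventh:
root → Fb
3rd (major 3rd) → Ab
5th (perfect 5th) → Cb
7th (minor 7th) → Ebb

Fb – Ab – Cb – Ebb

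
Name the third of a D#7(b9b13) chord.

F𝄪

Root of D#7(b9b13) = D♯. The 3rd is a major 3rd: D♯ up a major 3rd → F𝄪.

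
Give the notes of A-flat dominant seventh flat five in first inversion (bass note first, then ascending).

A-flat dominant seventh flat five = Ab–C–Ebb–Gb; first inversion → third (C) lowest.

C – Ebb – Gb – Ab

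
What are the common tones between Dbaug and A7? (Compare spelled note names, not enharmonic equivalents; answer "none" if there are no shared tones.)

Dbaug: Db F A
A7: A C# E G
Common to both → A.

A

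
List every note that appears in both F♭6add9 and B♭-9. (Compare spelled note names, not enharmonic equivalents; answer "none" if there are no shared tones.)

Ab, Db

F♭6add9: Fb Ab Cb Db Gb
B♭-9: Bb Db F Ab C
Common to both → Ab, Db.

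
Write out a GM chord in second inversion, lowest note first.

GM = G–B–D; second inversion → fifth (D) lowest.

D, G, B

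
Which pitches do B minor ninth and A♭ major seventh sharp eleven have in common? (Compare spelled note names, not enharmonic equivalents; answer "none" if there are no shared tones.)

D

B minor ninth = B, D, F-sharp, A, C-sharp.
A♭ major seventh sharp eleven = A-flat, C, E-flat, G, D.
Shared: D.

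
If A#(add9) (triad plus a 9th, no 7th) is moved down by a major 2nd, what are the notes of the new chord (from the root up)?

Transposed root: A# → G# (major 2nd down). So we spell G# added-ninth:
- root: G#
- major 3rd: B#
- perfect 5th: D#
- major 9th: A#

G# – B# – D# – A#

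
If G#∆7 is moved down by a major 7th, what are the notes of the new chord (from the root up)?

A, C#, E, G#

A major 7th down from G# is A, so the new chord is A major seventh.
A — root
C# — major 3rd
E — perfect 5th
G# — major 7th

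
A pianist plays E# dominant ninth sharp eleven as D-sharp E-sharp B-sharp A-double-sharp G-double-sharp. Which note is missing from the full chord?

F-double-sharp

E# dominant ninth sharp eleven = E-sharp, G-double-sharp, B-sharp, D-sharp, F-double-sharp, A-double-sharp. The voicing lacks the 9th (major 9th), F-double-sharp.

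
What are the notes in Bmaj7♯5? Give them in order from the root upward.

Root B, quality augmented major seventh:
- root: B
- major 3rd: D#
- augmented 5th: F##
- major 7th: A#

B D# F## A#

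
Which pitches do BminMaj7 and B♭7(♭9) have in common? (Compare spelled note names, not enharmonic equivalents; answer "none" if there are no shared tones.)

D

BminMaj7 = B, D, F♯, A♯.
B♭7(♭9) = B♭, D, F, A♭, C♭.
Shared: D.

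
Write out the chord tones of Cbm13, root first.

Cbm13 is a minor thirteenth built on Cb.
Cb — root
Ebb — minor 3rd
Gb — perfect 5th
Bbb — minor 7th
Db — major 9th
Fb — perfect 11th
Ab — major 13th

Cb Ebb Gb Bbb Db Fb Ab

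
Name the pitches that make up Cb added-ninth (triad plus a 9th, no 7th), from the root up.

Cb added-ninth: added-ninth on Cb.
root → Cb
3rd (major 3rd) → Eb
5th (perfect 5th) → Gb
9th (major 9th) → Db

Cb  Eb  Gb  Db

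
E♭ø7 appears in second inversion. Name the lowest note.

Bbb

E♭ø7 = Eb–Gb–Bbb–Db. Second inversion → fifth in the bass = Bbb.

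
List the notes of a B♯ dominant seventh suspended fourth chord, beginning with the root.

B-sharp E-sharp F-double-sharp A-sharp

Root B-sharp, quality dominant seventh suspended fourth:
B-sharp — root
E-sharp — perfect 4th
F-double-sharp — perfect 5th
A-sharp — minor 7th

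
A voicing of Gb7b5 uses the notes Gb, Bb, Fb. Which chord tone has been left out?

The full Gb7b5 chord is Gb, Bb, Dbb, Fb.
Comparing with the voicing, the diminished 5th (5th) — Dbb — is absent.

Dbb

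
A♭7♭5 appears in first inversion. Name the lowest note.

A♭7♭5 = Ab–C–Ebb–Gb. First inversion → third in the bass = C.

C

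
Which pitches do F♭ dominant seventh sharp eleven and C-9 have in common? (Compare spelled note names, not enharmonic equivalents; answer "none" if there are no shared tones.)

Bb

F♭ dominant seventh sharp eleven: Fb Ab Cb Ebb Bb
C-9: C Eb G Bb D
Common to both → Bb.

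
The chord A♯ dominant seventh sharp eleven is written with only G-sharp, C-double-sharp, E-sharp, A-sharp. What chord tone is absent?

D-double-sharp

A♯ dominant seventh sharp eleven = A-sharp, C-double-sharp, E-sharp, G-sharp, D-double-sharp. The voicing lacks the 11th (augmented 11th), D-double-sharp.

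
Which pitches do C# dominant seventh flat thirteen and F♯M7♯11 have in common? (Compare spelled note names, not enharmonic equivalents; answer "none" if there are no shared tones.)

C♯ – E♯

C# dominant seventh flat thirteen = C♯, E♯, G♯, B, A.
F♯M7♯11 = F♯, A♯, C♯, E♯, B♯.
Shared: C♯, E♯.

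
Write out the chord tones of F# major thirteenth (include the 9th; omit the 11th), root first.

F# – A# – C# – E# – G# – D#

Root F#, quality major thirteenth:
root → F#
3rd (major 3rd) → A#
5th (perfect 5th) → C#
7th (major 7th) → E#
9th (major 9th) → G#
13th (major 13th) → D#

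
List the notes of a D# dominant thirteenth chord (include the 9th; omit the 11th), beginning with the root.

D# dominant thirteenth is a dominant thirteenth built on D-sharp.
D-sharp — root
F-double-sharp — major 3rd
A-sharp — perfect 5th
C-sharp — minor 7th
E-sharp — major 9th
B-sharp — major 13th

D-sharp – F-double-sharp – A-sharp – C-sharp – E-sharp – B-sharp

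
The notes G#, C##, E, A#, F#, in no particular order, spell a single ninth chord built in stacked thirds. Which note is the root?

F#

Stacking in thirds gives F# – A# – C## – E – G#, so F# is the root — F# dominant ninth sharp five.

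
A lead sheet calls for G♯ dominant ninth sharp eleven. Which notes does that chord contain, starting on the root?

G-sharp, B-sharp, D-sharp, F-sharp, A-sharp, C-double-sharp

Root G-sharp, quality dominant ninth sharp eleven:
G-sharp — root
B-sharp — major 3rd
D-sharp — perfect 5th
F-sharp — minor 7th
A-sharp — major 9th
C-double-sharp — augmented 11th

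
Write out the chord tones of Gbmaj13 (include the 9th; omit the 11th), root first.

Gbmaj13 is a major thirteenth built on Gb.
root → Gb
3rd (major 3rd) → Bb
5th (perfect 5th) → Db
7th (major 7th) → F
9th (major 9th) → Ab
13th (major 13th) → Eb

Gb, Bb, Db, F, Ab, Eb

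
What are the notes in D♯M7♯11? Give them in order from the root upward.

D#, F##, A#, C##, G##

D♯M7♯11 is a major seventh sharp eleven built on D#.
D# — root
F## — major 3rd
A# — perfect 5th
C## — major 7th
G## — augmented 11th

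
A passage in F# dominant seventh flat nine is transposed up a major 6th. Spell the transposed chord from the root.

D-sharp F-double-sharp A-sharp C-sharp E

A major 6th up from F-sharp is D-sharp, so the new chord is D-sharp dominant seventh flat nine.
Root: D-sharp
Major 3rd (3rd): F-double-sharp
Perfect 5th (5th): A-sharp
Minor 7th (7th): C-sharp
Minor 9th (9th): E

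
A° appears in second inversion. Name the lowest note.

A° in root position is A–C–Eb.
Second inversion places the fifth in the bass, which is Eb.

Eb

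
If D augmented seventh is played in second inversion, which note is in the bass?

A#

D augmented seventh = D–F#–A#–C. Second inversion → fifth in the bass = A#.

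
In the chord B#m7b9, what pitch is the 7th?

A#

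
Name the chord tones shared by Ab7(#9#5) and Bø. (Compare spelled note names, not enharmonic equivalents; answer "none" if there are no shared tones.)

B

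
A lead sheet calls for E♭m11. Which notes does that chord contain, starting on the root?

Root Eb, quality minor eleventh:
Eb — root
Gb — minor 3rd
Bb — perfect 5th
Db — minor 7th
F — major 9th
Ab — perfect 11th

Eb, Gb, Bb, Db, F, Ab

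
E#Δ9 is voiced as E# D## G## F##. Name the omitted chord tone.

B#

E#Δ9 = E#, G##, B#, D##, F##. The voicing lacks the 5th (perfect 5th), B#.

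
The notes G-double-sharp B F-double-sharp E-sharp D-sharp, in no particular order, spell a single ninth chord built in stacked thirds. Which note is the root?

E-sharp

Stacking in thirds gives E-sharp – G-double-sharp – B – D-sharp – F-double-sharp, so E-sharp is the root — E-sharp dominant ninth flat five.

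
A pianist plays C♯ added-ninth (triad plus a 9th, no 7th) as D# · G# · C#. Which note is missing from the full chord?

E#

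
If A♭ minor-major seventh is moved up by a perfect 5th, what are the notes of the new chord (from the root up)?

E-flat, G-flat, B-flat, D

Transposed root: A-flat → E-flat (perfect 5th up). So we spell E-flat minor-major seventh:
root → E-flat
3rd (minor 3rd) → G-flat
5th (perfect 5th) → B-flat
7th (major 7th) → D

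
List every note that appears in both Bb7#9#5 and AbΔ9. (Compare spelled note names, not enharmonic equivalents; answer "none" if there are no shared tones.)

Bb7#9#5 = B♭, D, F♯, A♭, C♯.
AbΔ9 = A♭, C, E♭, G, B♭.
Shared: B♭, A♭.

B♭ – A♭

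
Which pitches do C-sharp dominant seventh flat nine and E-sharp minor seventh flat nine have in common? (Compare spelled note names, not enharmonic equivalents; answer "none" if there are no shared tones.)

C-sharp dominant seventh flat nine: C-sharp E-sharp G-sharp B D
E-sharp minor seventh flat nine: E-sharp G-sharp B-sharp D-sharp F-sharp
Common to both → E-sharp, G-sharp.

E-sharp, G-sharp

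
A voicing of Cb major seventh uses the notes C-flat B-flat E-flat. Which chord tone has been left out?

G-flat

Cb major seventh = C-flat, E-flat, G-flat, B-flat. The voicing lacks the 5th (perfect 5th), G-flat.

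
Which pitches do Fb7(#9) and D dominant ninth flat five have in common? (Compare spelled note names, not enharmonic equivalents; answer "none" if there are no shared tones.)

A♭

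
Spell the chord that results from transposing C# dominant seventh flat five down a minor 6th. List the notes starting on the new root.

C# down a minor 6th → E#. New chord: E# dominant seventh flat five.
Root: E#
Major 3rd (3rd): G##
Diminished 5th (5th): B
Minor 7th (7th): D#

E#  G##  B  D#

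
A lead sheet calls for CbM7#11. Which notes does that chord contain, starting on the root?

CbM7#11 is a major seventh sharp eleven built on Cb.
Cb — root
Eb — major 3rd
Gb — perfect 5th
Bb — major 7th
F — augmented 11th

Cb, Eb, Gb, Bb, F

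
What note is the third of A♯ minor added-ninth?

A♯ minor added-ninth is built on A-sharp; its 3rd is a minor 3rd above the root.
A third above A uses the letter C, and the minor 3rd above A-sharp is C-sharp.

C-sharp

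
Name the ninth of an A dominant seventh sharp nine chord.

Root of A dominant seventh sharp nine = A. The 9th is an augmented 9th: A up an augmented 9th → B-sharp.

B-sharp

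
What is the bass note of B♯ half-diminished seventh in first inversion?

B♯ half-diminished seventh = B-sharp–D-sharp–F-sharp–A-sharp. First inversion → third in the bass = D-sharp.

D-sharp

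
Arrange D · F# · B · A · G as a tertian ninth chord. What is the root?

G

Arranged so that each adjacent pair is a third by letter name: G – B – D – F# – A.
The bottom of that stack, G, is the root (this is G major ninth).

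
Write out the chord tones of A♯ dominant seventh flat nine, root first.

A♯ dominant seventh flat nine is a dominant seventh flat nine built on A#.
- root: A#
- major 3rd: C##
- perfect 5th: E#
- minor 7th: G#
- minor 9th: B

A#  C##  E#  G#  B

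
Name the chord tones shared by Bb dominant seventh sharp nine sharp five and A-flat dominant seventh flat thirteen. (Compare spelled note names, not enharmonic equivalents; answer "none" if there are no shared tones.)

A-flat

Bb dominant seventh sharp nine sharp five = B-flat, D, F-sharp, A-flat, C-sharp.
A-flat dominant seventh flat thirteen = A-flat, C, E-flat, G-flat, F-flat.
Shared: A-flat.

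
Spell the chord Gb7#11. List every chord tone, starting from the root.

Root G♭, quality dominant seventh sharp eleven:
Root: G♭
Major 3rd (3rd): B♭
Perfect 5th (5th): D♭
Minor 7th (7th): F♭
Augmented 11th (11th): C

G♭ – B♭ – D♭ – F♭ – C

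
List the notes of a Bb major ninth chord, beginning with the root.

B♭, D, F, A, C

Root B♭, quality major ninth:
root → B♭
3rd (major 3rd) → D
5th (perfect 5th) → F
7th (major 7th) → A
9th (major 9th) → C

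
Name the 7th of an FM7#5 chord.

E

Root of FM7#5 = F. The 7th is a major 7th: F up a major 7th → E.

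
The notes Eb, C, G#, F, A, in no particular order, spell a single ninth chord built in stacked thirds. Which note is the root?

Stacking in thirds gives F – A – C – Eb – G#, so F is the root — F dominant seventh sharp nine.

F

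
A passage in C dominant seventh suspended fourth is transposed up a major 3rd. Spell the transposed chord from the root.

Transposed root: C → E (major 3rd up). So we spell E dominant seventh suspended fourth:
root → E
4th (perfect 4th) → A
5th (perfect 5th) → B
7th (minor 7th) → D

E A B D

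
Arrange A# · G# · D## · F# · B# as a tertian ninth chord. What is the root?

Arranged so that each adjacent pair is a third by letter name: G# – B# – D## – F# – A#.
The bottom of that stack, G#, is the root (this is G# dominant ninth sharp five).

G#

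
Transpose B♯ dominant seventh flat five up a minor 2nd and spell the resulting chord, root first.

C-sharp, E-sharp, G, B

Transposed root: B-sharp → C-sharp (minor 2nd up). So we spell C-sharp dominant seventh flat five:
root → C-sharp
3rd (major 3rd) → E-sharp
5th (diminished 5th) → G
7th (minor 7th) → B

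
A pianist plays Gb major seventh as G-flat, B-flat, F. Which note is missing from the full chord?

D-flat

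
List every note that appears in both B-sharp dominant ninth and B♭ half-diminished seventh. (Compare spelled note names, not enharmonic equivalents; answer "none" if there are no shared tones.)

B-sharp dominant ninth = B-sharp, D-double-sharp, F-double-sharp, A-sharp, C-double-sharp.
B♭ half-diminished seventh = B-flat, D-flat, F-flat, A-flat.
Shared: none.

none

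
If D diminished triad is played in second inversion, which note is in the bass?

D diminished triad = D–F–A-flat. Second inversion → fifth in the bass = A-flat.

A-flat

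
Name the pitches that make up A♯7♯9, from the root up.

A# C## E# G# B##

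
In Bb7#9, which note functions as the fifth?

Bb7#9 is built on Bb; its 5th is a perfect 5th above the root.
A fifth above B uses the letter F, and the perfect 5th above Bb is F.

F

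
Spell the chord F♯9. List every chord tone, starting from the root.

F♯, A♯, C♯, E, G♯

F♯9 is a dominant ninth built on F♯.
root → F♯
3rd (major 3rd) → A♯
5th (perfect 5th) → C♯
7th (minor 7th) → E
9th (major 9th) → G♯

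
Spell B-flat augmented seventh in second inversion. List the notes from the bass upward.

In root position, B-flat augmented seventh is Bb–D–F#–Ab.
Second inversion puts the fifth (F#) in the bass.

F#  Ab  Bb  D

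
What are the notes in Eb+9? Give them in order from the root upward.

Eb, G, B, Db, F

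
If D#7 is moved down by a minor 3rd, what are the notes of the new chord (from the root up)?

A minor 3rd down from D# is B#, so the new chord is B# dominant seventh.
B# — root
D## — major 3rd
F## — perfect 5th
A# — minor 7th

B#  D##  F##  A#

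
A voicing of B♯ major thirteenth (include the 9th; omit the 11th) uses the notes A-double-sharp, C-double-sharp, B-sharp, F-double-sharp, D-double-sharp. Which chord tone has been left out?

G-double-sharp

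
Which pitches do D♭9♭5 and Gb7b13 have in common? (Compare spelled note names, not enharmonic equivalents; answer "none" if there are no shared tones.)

D♭9♭5 = Db, F, Abb, Cb, Eb.
Gb7b13 = Gb, Bb, Db, Fb, Ebb.
Shared: Db.

Db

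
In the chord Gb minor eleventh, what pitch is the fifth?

Db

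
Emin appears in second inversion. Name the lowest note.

Emin in root position is E–G–B.
Second inversion places the fifth in the bass, which is B.

B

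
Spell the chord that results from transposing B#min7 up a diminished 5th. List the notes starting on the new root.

F♯ – A – C♯ – E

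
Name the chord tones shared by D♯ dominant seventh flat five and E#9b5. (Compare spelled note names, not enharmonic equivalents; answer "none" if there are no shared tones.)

D♯ dominant seventh flat five: D# F## A C#
E#9b5: E# G## B D# F##
Common to both → D#, F##.

D# F##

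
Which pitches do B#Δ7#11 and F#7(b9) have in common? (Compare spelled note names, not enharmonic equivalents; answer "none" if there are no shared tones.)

none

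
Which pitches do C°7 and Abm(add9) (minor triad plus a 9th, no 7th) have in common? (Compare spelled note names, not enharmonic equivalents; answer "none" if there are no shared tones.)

C°7: C E♭ G♭ B𝄫
Abm(add9): A♭ C♭ E♭ B♭
Common to both → E♭.

E♭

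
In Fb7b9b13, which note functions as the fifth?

Fb7b9b13 is built on Fb; its 5th is a perfect 5th above the root.
A fifth above F uses the letter C, and the perfect 5th above Fb is Cb.

Cb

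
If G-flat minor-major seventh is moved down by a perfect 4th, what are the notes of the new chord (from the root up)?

Db – Fb – Ab – C

Transposed root: Gb → Db (perfect 4th down). So we spell Db minor-major seventh:
Db — root
Fb — minor 3rd
Ab — perfect 5th
C — major 7th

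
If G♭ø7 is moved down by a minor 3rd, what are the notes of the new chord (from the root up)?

Eb  Gb  Bbb  Db

Gb down a minor 3rd → Eb. New chord: Eb half-diminished seventh.
root → Eb
3rd (minor 3rd) → Gb
5th (diminished 5th) → Bbb
7th (minor 7th) → Db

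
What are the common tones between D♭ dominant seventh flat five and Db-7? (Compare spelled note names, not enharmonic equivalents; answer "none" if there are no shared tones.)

D♭ C♭

D♭ dominant seventh flat five = D♭, F, A𝄫, C♭.
Db-7 = D♭, F♭, A♭, C♭.
Shared: D♭, C♭.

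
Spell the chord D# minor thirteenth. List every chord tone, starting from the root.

Root D-sharp, quality minor thirteenth:
Root: D-sharp
Minor 3rd (3rd): F-sharp
Perfect 5th (5th): A-sharp
Minor 7th (7th): C-sharp
Major 9th (9th): E-sharp
Perfect 11th (11th): G-sharp
Major 13th (13th): B-sharp

D-sharp – F-sharp – A-sharp – C-sharp – E-sharp – G-sharp – B-sharp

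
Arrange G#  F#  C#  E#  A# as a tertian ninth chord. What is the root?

F#

Arranged so that each adjacent pair is a third by letter name: F# – A# – C# – E# – G#.
The bottom of that stack, F#, is the root (this is F# major ninth).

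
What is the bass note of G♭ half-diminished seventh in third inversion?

G♭ half-diminished seventh = G-flat–B-double-flat–D-double-flat–F-flat. Third inversion → seventh in the bass = F-flat.

F-flat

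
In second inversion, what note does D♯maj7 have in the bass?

D♯maj7 = D♯–F𝄪–A♯–C𝄪. Second inversion → fifth in the bass = A♯.

A♯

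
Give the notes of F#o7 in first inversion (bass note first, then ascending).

F#o7 = F♯–A–C–E♭; first inversion → third (A) lowest.

A, C, E♭, F♯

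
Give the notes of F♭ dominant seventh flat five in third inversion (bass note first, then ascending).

In root position, F♭ dominant seventh flat five is Fb–Ab–Cbb–Ebb.
Third inversion puts the seventh (Ebb) in the bass.

Ebb  Fb  Ab  Cbb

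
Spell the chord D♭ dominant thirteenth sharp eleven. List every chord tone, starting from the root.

Root Db, quality dominant thirteenth sharp eleven:
Root: Db
Major 3rd (3rd): F
Perfect 5th (5th): Ab
Minor 7th (7th): Cb
Major 9th (9th): Eb
Augmented 11th (11th): G
Major 13th (13th): Bb

Db – F – Ab – Cb – Eb – G – Bb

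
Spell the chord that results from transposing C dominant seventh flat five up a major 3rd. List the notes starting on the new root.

E – G-sharp – B-flat – D

A major 3rd up from C is E, so the new chord is E dominant seventh flat five.
Root: E
Major 3rd (3rd): G-sharp
Diminished 5th (5th): B-flat
Minor 7th (7th): D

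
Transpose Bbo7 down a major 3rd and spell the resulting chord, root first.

Gb, Bbb, Dbb, Fbb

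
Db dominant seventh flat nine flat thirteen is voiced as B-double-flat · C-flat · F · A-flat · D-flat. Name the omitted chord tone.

E-double-flat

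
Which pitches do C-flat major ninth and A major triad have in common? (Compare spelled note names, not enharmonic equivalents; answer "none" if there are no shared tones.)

C-flat major ninth: C-flat E-flat G-flat B-flat D-flat
A major triad: A C-sharp E
Common to both → none.

none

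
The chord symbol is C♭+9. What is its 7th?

Root of C♭+9 = C♭. The 7th is a minor 7th: C♭ up a minor 7th → B𝄫.

B𝄫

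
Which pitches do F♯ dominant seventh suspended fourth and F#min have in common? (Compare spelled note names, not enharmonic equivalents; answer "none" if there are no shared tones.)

F# C#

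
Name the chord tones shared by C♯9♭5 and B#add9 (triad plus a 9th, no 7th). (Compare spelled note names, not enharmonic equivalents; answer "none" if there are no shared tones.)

none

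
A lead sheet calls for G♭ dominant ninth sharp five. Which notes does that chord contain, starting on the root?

G-flat – B-flat – D – F-flat – A-flat

Root G-flat, quality dominant ninth sharp five:
root → G-flat
3rd (major 3rd) → B-flat
5th (augmented 5th) → D
7th (minor 7th) → F-flat
9th (major 9th) → A-flat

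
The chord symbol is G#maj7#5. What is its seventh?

G#maj7#5 is built on G♯; its 7th is a major 7th above the root.
A seventh above G uses the letter F, and the major 7th above G♯ is F𝄪.

F𝄪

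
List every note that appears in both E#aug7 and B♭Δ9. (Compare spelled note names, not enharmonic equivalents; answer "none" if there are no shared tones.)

none

E#aug7 = E♯, G𝄪, B𝄪, D♯.
B♭Δ9 = B♭, D, F, A, C.
Shared: none.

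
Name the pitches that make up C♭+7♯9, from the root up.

C♭+7♯9: dominant seventh sharp nine sharp five on Cb.
- root: Cb
- major 3rd: Eb
- augmented 5th: G
- minor 7th: Bbb
- augmented 9th: D

Cb, Eb, G, Bbb, D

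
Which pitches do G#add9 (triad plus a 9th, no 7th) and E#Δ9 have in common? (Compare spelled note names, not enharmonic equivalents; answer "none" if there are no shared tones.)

B#

G#add9: G# B# D# A#
E#Δ9: E# G## B# D## F##
Common to both → B#.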